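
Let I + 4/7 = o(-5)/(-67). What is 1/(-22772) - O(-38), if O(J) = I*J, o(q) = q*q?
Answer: -383344317/10680068 ≈ -35.893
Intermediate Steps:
o(q) = q²
I = -443/469 (I = -4/7 + (-5)²/(-67) = -4/7 + 25*(-1/67) = -4/7 - 25/67 = -443/469 ≈ -0.94456)
O(J) = -443*J/469
1/(-22772) - O(-38) = 1/(-22772) - (-443)*(-38)/469 = -1/22772 - 1*16834/469 = -1/22772 - 16834/469 = -383344317/10680068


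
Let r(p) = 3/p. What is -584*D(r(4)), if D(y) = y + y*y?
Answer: -1533/2 ≈ -766.50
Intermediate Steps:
D(y) = y + y²
-584*D(r(4)) = -584*3/4*(1 + 3/4) = -584*3*(¼)*(1 + 3*(¼)) = -438*(1 + ¾) = -438*7/4 = -584*21/16 = -1533/2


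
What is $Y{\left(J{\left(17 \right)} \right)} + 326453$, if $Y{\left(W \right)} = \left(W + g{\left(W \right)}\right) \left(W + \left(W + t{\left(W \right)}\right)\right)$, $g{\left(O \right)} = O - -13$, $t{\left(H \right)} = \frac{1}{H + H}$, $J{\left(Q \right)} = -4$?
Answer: $\frac{2611299}{8} \approx 3.2641 \cdot 10^{5}$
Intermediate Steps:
$t{\left(H \right)} = \frac{1}{2 H}$
$g{\left(O \right)} = 13 + O$ ($g{\left(O \right)} = O + 13 = 13 + O$)
$Y{\left(W \right)} = \left(13 + 2 W\right) \left(\frac{1}{2 W} + 2 W\right)$ ($Y{\left(W \right)} = \left(W + \left(13 + W\right)\right) \left(W + \left(W + \frac{1}{2 W}\right)\right) = \left(13 + 2 W\right) \left(\frac{1}{2 W} + 2 W\right)$)
$Y{\left(J{\left(17 \right)} \right)} + 326453 = \left(1 + 4 \left(-4\right)^{2} + 26 \left(-4\right) + \frac{13}{2 \left(-4\right)}\right) + 326453 = \left(1 + 4 \cdot 16 - 104 + \frac{13}{2} \left(- \frac{1}{4}\right)\right) + 326453 = \left(1 + 64 - 104 - \frac{13}{8}\right) + 326453 = - \frac{325}{8} + 326453 = \frac{2611299}{8}$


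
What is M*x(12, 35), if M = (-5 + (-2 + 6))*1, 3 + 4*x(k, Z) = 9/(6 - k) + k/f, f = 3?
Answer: 1/8 ≈ 0.12500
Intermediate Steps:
x(k, Z) = -3/4 + k/12 + 9/(4*(6 - k)) (x(k, Z) = -3/4 + (9/(6 - k) + k/3)/4 = -3/4 + (k/12 + 9/(4*(6 - k))) = -3/4 + k/12 + 9/(4*(6 - k)))
M = -1 (M = (-5 + 4)*1 = -1*1 = -1)
M*x(12, 35) = -(27 + 12**2 - 15*12)/(12*(-6 + 12)) = -(27 + 144 - 180)/(12*6) = -(-9)/(12*6) = -1*(-1/8) = 1/8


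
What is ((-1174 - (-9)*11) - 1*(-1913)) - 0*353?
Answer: 838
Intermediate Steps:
((-1174 - (-9)*11) - 1*(-1913)) - 0*353 = ((-1174 - 1*(-99)) + 1913) - 1*0 = ((-1174 + 99) + 1913) + 0 = (-1075 + 1913) + 0 = 838 + 0 = 838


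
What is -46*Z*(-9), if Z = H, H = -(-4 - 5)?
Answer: 3726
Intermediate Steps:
H = 9 (H = -1*(-9) = 9)
Z = 9
-46*Z*(-9) = -46*9*(-9) = -414*(-9) = 3726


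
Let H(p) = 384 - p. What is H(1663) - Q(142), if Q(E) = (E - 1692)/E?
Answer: -90034/71 ≈ -1268.1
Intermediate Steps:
Q(E) = (-1692 + E)/E
H(1663) - Q(142) = (384 - 1*1663) - (-1692 + 142)/142 = (384 - 1663) - (-1550)/142 = -1279 - 1*(-775/71) = -1279 + 775/71 = -90034/71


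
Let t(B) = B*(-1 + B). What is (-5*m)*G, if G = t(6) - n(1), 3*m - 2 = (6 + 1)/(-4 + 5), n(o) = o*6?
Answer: -360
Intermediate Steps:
n(o) = 6*o
m = 3 (m = ⅔ + ((6 + 1)/(-4 + 5))/3 = ⅔ + (7/1)/3 = ⅔ + (7*1)/3 = ⅔ + (⅓)*7 = ⅔ + 7/3 = 3)
G = 24 (G = 6*(-1 + 6) - 6 = 6*5 - 1*6 = 30 - 6 = 24)
(-5*m)*G = -5*3*24 = -15*24 = -360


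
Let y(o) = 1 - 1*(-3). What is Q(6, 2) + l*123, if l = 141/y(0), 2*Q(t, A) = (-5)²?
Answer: 17393/4 ≈ 4348.3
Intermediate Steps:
y(o) = 4 (y(o) = 1 + 3 = 4)
Q(t, A) = 25/2 (Q(t, A) = (½)*(-5)² = (½)*25 = 25/2)
l = 141/4 ≈ 35.250
Q(6, 2) + l*123 = 25/2 + (141/4)*123 = 25/2 + 17343/4 = 17393/4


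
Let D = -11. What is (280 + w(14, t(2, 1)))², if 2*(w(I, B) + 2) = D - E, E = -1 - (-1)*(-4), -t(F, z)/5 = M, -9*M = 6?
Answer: 75625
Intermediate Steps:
M = -⅔ (M = -⅑*6 = -⅔ ≈ -0.66667)
t(F, z) = 10/3 (t(F, z) = -5*(-⅔) = 10/3)
E = -5 (E = -1 - 1*4 = -1 - 4 = -5)
w(I, B) = -5 (w(I, B) = -2 + (-11 - 1*(-5))/2 = -2 + (-11 + 5)/2 = -2 + (½)*(-6) = -2 - 3 = -5)
(280 + w(14, t(2, 1)))² = (280 - 5)² = 275² = 75625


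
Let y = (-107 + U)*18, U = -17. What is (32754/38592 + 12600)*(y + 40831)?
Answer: 3128397188741/6432 ≈ 4.8638e+8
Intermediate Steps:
y = -2232 (y = (-107 - 17)*18 = -124*18 = -2232)
(32754/38592 + 12600)*(y + 40831) = (32754/38592 + 12600)*(-2232 + 40831) = (32754*(1/38592) + 12600)*38599 = (5459/6432 + 12600)*38599 = (81048659/6432)*38599 = 3128397188741/6432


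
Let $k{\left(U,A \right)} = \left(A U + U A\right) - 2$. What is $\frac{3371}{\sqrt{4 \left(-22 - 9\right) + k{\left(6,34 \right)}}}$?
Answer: $\frac{3371 \sqrt{282}}{282} \approx 200.74$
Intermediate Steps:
$k{\left(U,A \right)} = -2 + 2 A U$ ($k{\left(U,A \right)} = \left(A U + A U\right) - 2 = 2 A U - 2 = -2 + 2 A U$)
$\frac{3371}{\sqrt{4 \left(-22 - 9\right) + k{\left(6,34 \right)}}} = \frac{3371}{\sqrt{4 \left(-22 - 9\right) - \left(2 - 408\right)}} = \frac{3371}{\sqrt{4 \left(-31\right) + \left(-2 + 408\right)}} = \frac{3371}{\sqrt{-124 + 406}} = \frac{3371}{\sqrt{282}} = 3371 \frac{\sqrt{282}}{282} = \frac{3371 \sqrt{282}}{282}$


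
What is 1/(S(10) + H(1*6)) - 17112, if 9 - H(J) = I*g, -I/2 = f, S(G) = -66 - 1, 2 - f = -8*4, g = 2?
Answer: -1334735/78 ≈ -17112.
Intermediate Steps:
f = 34 (f = 2 - (-8)*4 = 2 - 1*(-32) = 2 + 32 = 34)
S(G) = -67
I = -68 (I = -2*34 = -68)
H(J) = 145 (H(J) = 9 - (-68)*2 = 9 - 1*(-136) = 9 + 136 = 145)
1/(S(10) + H(1*6)) - 17112 = 1/(-67 + 145) - 17112 = 1/78 - 17112 = -1334735/78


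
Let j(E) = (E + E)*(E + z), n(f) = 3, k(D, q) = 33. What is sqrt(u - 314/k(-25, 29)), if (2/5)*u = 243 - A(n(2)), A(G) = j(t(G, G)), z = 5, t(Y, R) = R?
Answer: sqrt(2082102)/66 ≈ 21.863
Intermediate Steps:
j(E) = 2*E*(5 + E) (j(E) = (E + E)*(E + 5) = (2*E)*(5 + E) = 2*E*(5 + E))
A(G) = 2*G*(5 + G)
u = 975/2 (u = 5*(243 - 2*3*(5 + 3))/2 = 5*(243 - 2*3*8)/2 = 5*(243 - 1*48)/2 = 5*(243 - 48)/2 = (5/2)*195 = 975/2 ≈ 487.50)
sqrt(u - 314/k(-25, 29)) = sqrt(975/2 - 314/33) = sqrt(31547/66) = sqrt(2082102)/66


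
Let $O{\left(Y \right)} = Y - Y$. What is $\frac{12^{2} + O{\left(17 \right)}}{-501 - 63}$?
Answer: $- \frac{12}{47} \approx -0.25532$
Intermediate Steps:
$O{\left(Y \right)} = 0$
$\frac{12^{2} + O{\left(17 \right)}}{-501 - 63} = \frac{12^{2} + 0}{-501 - 63} = \frac{144 + 0}{-564} = 144 \left(- \frac{1}{564}\right) = - \frac{12}{47}$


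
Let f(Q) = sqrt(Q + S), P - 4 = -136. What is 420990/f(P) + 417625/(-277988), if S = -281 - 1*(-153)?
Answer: -417625/277988 - 42099*I*sqrt(65)/13 ≈ -1.5023 - 26109.0*I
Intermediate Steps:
S = -128 (S = -281 + 153 = -128)
P = -132 (P = 4 - 136 = -132)
f(Q) = sqrt(-128 + Q) (f(Q) = sqrt(Q - 128) = sqrt(-128 + Q))
420990/f(P) + 417625/(-277988) = 420990/(sqrt(-128 - 132)) + 417625/(-277988) = 420990/(sqrt(-260)) + 417625*(-1/277988) = 420990/((2*I*sqrt(65))) - 417625/277988 = 420990*(-I*sqrt(65)/130) - 417625/277988 = -42099*I*sqrt(65)/13 - 417625/277988 = -417625/277988 - 42099*I*sqrt(65)/13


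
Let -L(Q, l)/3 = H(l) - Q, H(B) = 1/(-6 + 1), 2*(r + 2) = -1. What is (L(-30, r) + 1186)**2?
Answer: 30063289/25 ≈ 1.2025e+6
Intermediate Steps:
r = -5/2 (r = -2 + (1/2)*(-1) = -2 - 1/2 = -5/2 ≈ -2.5000)
H(B) = -1/5 (H(B) = 1/(-5) = -1/5)
L(Q, l) = 3/5 + 3*Q (L(Q, l) = -3*(-1/5 - Q) = 3/5 + 3*Q)
(L(-30, r) + 1186)**2 = ((3/5 + 3*(-30)) + 1186)**2 = ((3/5 - 90) + 1186)**2 = (-447/5 + 1186)**2 = (5483/5)**2 = 30063289/25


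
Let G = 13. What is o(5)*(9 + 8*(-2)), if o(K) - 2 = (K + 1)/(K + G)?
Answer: -49/3 ≈ -16.333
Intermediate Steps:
o(K) = 2 + (1 + K)/(13 + K) (o(K) = 2 + (K + 1)/(K + 13) = 2 + (1 + K)/(13 + K))
o(5)*(9 + 8*(-2)) = (3*(9 + 5)/(13 + 5))*(9 + 8*(-2)) = (3*14/18)*(9 - 16) = (3*(1/18)*14)*(-7) = (7/3)*(-7) = -49/3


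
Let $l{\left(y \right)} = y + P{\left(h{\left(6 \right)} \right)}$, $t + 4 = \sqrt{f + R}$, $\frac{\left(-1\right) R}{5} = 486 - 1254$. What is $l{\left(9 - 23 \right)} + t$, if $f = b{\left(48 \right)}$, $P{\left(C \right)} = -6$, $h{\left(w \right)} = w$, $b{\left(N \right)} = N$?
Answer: $-24 + 36 \sqrt{3} \approx 38.354$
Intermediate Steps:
$R = 3840$ ($R = - 5 \left(486 - 1254\right) = \left(-5\right) \left(-768\right) = 3840$)
$f = 48$
$t = -4 + 36 \sqrt{3}$ ($t = -4 + \sqrt{48 + 3840} = -4 + \sqrt{3888} = -4 + 36 \sqrt{3} \approx 58.354$)
$l{\left(y \right)} = -6 + y$ ($l{\left(y \right)} = y - 6 = -6 + y$)
$l{\left(9 - 23 \right)} + t = \left(-6 + \left(9 - 23\right)\right) - \left(4 - 36 \sqrt{3}\right) = \left(-6 - 14\right) - \left(4 - 36 \sqrt{3}\right) = -20 - \left(4 - 36 \sqrt{3}\right) = -24 + 36 \sqrt{3}$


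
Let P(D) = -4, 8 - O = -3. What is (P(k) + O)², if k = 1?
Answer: 49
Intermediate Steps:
O = 11 (O = 8 - 1*(-3) = 8 + 3 = 11)
(P(k) + O)² = (-4 + 11)² = 7² = 49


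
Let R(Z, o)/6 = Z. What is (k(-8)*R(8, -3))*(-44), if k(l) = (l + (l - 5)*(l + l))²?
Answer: -84480000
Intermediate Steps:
R(Z, o) = 6*Z
k(l) = (l + 2*l*(-5 + l))² (k(l) = (l + (-5 + l)*(2*l))² = (l + 2*l*(-5 + l))²)
(k(-8)*R(8, -3))*(-44) = (((-8)²*(-9 + 2*(-8))²)*(6*8))*(-44) = ((64*(-9 - 16)²)*48)*(-44) = ((64*(-25)²)*48)*(-44) = ((64*625)*48)*(-44) = (40000*48)*(-44) = 1920000*(-44) = -84480000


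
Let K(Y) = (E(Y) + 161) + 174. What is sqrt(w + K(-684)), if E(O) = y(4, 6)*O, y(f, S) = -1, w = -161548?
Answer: I*sqrt(160529) ≈ 400.66*I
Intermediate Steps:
E(O) = -O
K(Y) = 335 - Y (K(Y) = (-Y + 161) + 174 = (161 - Y) + 174 = 335 - Y)
sqrt(w + K(-684)) = sqrt(-161548 + (335 - 1*(-684))) = sqrt(-161548 + (335 + 684)) = sqrt(-161548 + 1019) = sqrt(-160529) = I*sqrt(160529)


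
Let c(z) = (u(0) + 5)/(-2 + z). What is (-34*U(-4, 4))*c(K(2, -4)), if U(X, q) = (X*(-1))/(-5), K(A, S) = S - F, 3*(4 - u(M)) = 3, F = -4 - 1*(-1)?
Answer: -1088/15 ≈ -72.533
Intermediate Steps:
F = -3 (F = -4 + 1 = -3)
u(M) = 3 (u(M) = 4 - ⅓*3 = 4 - 1 = 3)
K(A, S) = 3 + S (K(A, S) = S - 1*(-3) = S + 3 = 3 + S)
U(X, q) = X/5 (U(X, q) = -X*(-⅕) = X/5)
c(z) = 8/(-2 + z) (c(z) = (3 + 5)/(-2 + z) = 8/(-2 + z))
(-34*U(-4, 4))*c(K(2, -4)) = (-34*(-4)/5)*(8/(-2 + (3 - 4))) = (-34*(-⅘))*(8/(-2 - 1)) = 136*(8/(-3))/5 = 136*(8*(-⅓))/5 = (136/5)*(-8/3) = -1088/15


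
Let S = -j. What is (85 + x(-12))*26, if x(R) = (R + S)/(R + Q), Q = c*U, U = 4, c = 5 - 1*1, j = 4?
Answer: 2106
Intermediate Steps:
c = 4 (c = 5 - 1 = 4)
S = -4 (S = -1*4 = -4)
Q = 16 (Q = 4*4 = 16)
x(R) = (-4 + R)/(16 + R) (x(R) = (R - 4)/(R + 16) = (-4 + R)/(16 + R))
(85 + x(-12))*26 = (85 + (-4 - 12)/(16 - 12))*26 = (85 - 16/4)*26 = (85 + (¼)*(-16))*26 = (85 - 4)*26 = 81*26 = 2106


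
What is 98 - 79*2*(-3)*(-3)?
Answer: -1324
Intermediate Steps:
98 - 79*2*(-3)*(-3) = 98 - (-474)*(-3) = 98 - 79*18 = 98 - 1422 = -1324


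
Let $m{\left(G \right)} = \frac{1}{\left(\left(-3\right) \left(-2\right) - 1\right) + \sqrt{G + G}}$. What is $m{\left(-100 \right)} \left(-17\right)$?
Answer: $- \frac{17}{45} + \frac{34 i \sqrt{2}}{45} \approx -0.37778 + 1.0685 i$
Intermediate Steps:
$m{\left(G \right)} = \frac{1}{5 + \sqrt{2} \sqrt{G}}$ ($m{\left(G \right)} = \frac{1}{\left(6 - 1\right) + \sqrt{2 G}} = \frac{1}{5 + \sqrt{2} \sqrt{G}}$)
$m{\left(-100 \right)} \left(-17\right) = \frac{1}{5 + \sqrt{2} \sqrt{-100}} \left(-17\right) = \frac{1}{5 + \sqrt{2} \cdot 10 i} \left(-17\right) = \frac{1}{5 + 10 i \sqrt{2}} \left(-17\right) = - \frac{17}{5 + 10 i \sqrt{2}}$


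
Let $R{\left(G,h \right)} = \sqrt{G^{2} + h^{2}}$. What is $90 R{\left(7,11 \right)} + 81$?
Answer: $81 + 90 \sqrt{170} \approx 1254.5$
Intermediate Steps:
$90 R{\left(7,11 \right)} + 81 = 90 \sqrt{7^{2} + 11^{2}} + 81 = 90 \sqrt{49 + 121} + 81 = 90 \sqrt{170} + 81 = 81 + 90 \sqrt{170}$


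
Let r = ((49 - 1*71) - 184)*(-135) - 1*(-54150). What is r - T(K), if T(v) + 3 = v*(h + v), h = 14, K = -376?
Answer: -54149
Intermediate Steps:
T(v) = -3 + v*(14 + v)
r = 81960 (r = ((49 - 71) - 184)*(-135) + 54150 = (-22 - 184)*(-135) + 54150 = -206*(-135) + 54150 = 27810 + 54150 = 81960)
r - T(K) = 81960 - (-3 + (-376)**2 + 14*(-376)) = 81960 - (-3 + 141376 - 5264) = 81960 - 1*136109 = 81960 - 136109 = -54149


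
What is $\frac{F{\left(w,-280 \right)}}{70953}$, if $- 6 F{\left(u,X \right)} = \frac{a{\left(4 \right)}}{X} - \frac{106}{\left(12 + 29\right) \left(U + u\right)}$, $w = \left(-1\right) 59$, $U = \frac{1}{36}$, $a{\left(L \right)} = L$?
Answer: $- \frac{180077}{2593904031180} \approx -6.9423 \cdot 10^{-8}$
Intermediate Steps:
$U = \frac{1}{36} \approx 0.027778$
$w = -59$
$F{\left(u,X \right)} = - \frac{2}{3 X} + \frac{53}{3 \left(\frac{41}{36} + 41 u\right)}$ ($F{\left(u,X \right)} = - \frac{\frac{4}{X} - \frac{106}{\left(12 + 29\right) \left(\frac{1}{36} + u\right)}}{6} = - \frac{\frac{4}{X} - \frac{106}{41 \left(\frac{1}{36} + u\right)}}{6} = - \frac{\frac{4}{X} - \frac{106}{\frac{41}{36} + 41 u}}{6} = - \frac{- \frac{106}{\frac{41}{36} + 41 u} + \frac{4}{X}}{6} = - \frac{2}{3 X} + \frac{53}{3 \left(\frac{41}{36} + 41 u\right)}$)
$\frac{F{\left(w,-280 \right)}}{70953} = \frac{\frac{2}{123} \frac{1}{-280} \frac{1}{1 + 36 \left(-59\right)} \left(-41 - -87084 + 954 \left(-280\right)\right)}{70953} = \frac{2}{123} \left(- \frac{1}{280}\right) \frac{1}{1 - 2124} \left(-41 + 87084 - 267120\right) \frac{1}{70953} = \frac{2}{123} \left(- \frac{1}{280}\right) \frac{1}{-2123} \left(-180077\right) \frac{1}{70953} = \frac{2}{123} \left(- \frac{1}{280}\right) \left(- \frac{1}{2123}\right) \left(-180077\right) \frac{1}{70953} = \left(- \frac{180077}{36558060}\right) \frac{1}{70953} = - \frac{180077}{2593904031180}$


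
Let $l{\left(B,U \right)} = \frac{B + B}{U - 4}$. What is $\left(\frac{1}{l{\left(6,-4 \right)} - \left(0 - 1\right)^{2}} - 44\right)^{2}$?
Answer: $\frac{49284}{25} \approx 1971.4$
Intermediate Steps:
$l{\left(B,U \right)} = \frac{2 B}{-4 + U}$
$\left(\frac{1}{l{\left(6,-4 \right)} - \left(0 - 1\right)^{2}} - 44\right)^{2} = \left(\frac{1}{2 \cdot 6 \frac{1}{-4 - 4} - \left(0 - 1\right)^{2}} - 44\right)^{2} = \left(\frac{1}{2 \cdot 6 \frac{1}{-8} - \left(-1\right)^{2}} - 44\right)^{2} = \left(\frac{1}{2 \cdot 6 \left(- \frac{1}{8}\right) - 1} - 44\right)^{2} = \left(\frac{1}{- \frac{3}{2} - 1} - 44\right)^{2} = \left(\frac{1}{- \frac{5}{2}} - 44\right)^{2} = \left(- \frac{2}{5} - 44\right)^{2} = \left(- \frac{222}{5}\right)^{2} = \frac{49284}{25}$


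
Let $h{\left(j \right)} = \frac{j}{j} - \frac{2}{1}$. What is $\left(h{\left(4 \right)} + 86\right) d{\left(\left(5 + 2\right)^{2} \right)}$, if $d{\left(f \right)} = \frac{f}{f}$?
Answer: $85$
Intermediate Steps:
$h{\left(j \right)} = -1$ ($h{\left(j \right)} = 1 - 2 = -1$)
$d{\left(f \right)} = 1$
$\left(h{\left(4 \right)} + 86\right) d{\left(\left(5 + 2\right)^{2} \right)} = \left(-1 + 86\right) 1 = 85 \cdot 1 = 85$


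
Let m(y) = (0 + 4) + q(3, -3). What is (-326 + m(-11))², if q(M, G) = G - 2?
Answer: 106929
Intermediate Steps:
q(M, G) = -2 + G
m(y) = -1 (m(y) = (0 + 4) + (-2 - 3) = 4 - 5 = -1)
(-326 + m(-11))² = (-326 - 1)² = (-327)² = 106929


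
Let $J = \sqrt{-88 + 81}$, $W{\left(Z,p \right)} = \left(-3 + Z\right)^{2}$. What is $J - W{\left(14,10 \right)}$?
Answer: $-121 + i \sqrt{7} \approx -121.0 + 2.6458 i$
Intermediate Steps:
$J = i \sqrt{7}$ ($J = \sqrt{-7} = i \sqrt{7} \approx 2.6458 i$)
$J - W{\left(14,10 \right)} = i \sqrt{7} - \left(-3 + 14\right)^{2} = i \sqrt{7} - 11^{2} = i \sqrt{7} - 121 = -121 + i \sqrt{7}$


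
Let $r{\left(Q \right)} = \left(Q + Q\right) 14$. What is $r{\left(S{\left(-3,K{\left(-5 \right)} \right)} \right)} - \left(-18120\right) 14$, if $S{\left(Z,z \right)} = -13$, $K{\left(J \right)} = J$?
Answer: $253316$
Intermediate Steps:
$r{\left(Q \right)} = 28 Q$ ($r{\left(Q \right)} = 2 Q 14 = 28 Q$)
$r{\left(S{\left(-3,K{\left(-5 \right)} \right)} \right)} - \left(-18120\right) 14 = 28 \left(-13\right) - \left(-18120\right) 14 = -364 - -253680 = -364 + 253680 = 253316$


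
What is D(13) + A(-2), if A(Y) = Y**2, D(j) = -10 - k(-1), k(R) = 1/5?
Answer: -31/5 ≈ -6.2000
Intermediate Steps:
k(R) = 1/5
D(j) = -51/5 (D(j) = -10 - 1*1/5 = -10 - 1/5 = -51/5)
D(13) + A(-2) = -51/5 + (-2)**2 = -51/5 + 4 = -31/5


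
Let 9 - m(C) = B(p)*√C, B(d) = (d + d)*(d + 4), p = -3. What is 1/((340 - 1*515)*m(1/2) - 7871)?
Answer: -4723/44337833 + 525*√2/88675666 ≈ -9.8150e-5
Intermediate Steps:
B(d) = 2*d*(4 + d) (B(d) = (2*d)*(4 + d) = 2*d*(4 + d))
m(C) = 9 + 6*√C (m(C) = 9 - 2*(-3)*(4 - 3)*√C = 9 - 2*(-3)*1*√C = 9 - (-6)*√C = 9 + 6*√C)
1/((340 - 1*515)*m(1/2) - 7871) = 1/((340 - 1*515)*(9 + 6*√(1/2)) - 7871) = 1/((340 - 515)*(9 + 6*√(½)) - 7871) = 1/(-175*(9 + 6*(√2/2)) - 7871) = 1/(-175*(9 + 3*√2) - 7871) = 1/((-1575 - 525*√2) - 7871) = 1/(-9446 - 525*√2)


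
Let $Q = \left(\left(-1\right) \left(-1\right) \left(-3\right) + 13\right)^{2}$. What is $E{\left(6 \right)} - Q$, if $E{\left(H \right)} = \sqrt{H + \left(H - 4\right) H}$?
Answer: $-100 + 3 \sqrt{2} \approx -95.757$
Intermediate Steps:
$E{\left(H \right)} = \sqrt{H + H \left(-4 + H\right)}$ ($E{\left(H \right)} = \sqrt{H + \left(-4 + H\right) H} = \sqrt{H + H \left(-4 + H\right)}$)
$Q = 100$ ($Q = \left(1 \left(-3\right) + 13\right)^{2} = \left(-3 + 13\right)^{2} = 10^{2} = 100$)
$E{\left(6 \right)} - Q = \sqrt{6 \left(-3 + 6\right)} - 100 = \sqrt{6 \cdot 3} - 100 = \sqrt{18} - 100 = 3 \sqrt{2} - 100 = -100 + 3 \sqrt{2}$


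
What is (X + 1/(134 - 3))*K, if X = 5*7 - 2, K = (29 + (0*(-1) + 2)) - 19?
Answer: 51888/131 ≈ 396.09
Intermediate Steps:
K = 12 (K = (29 + (0 + 2)) - 19 = (29 + 2) - 19 = 31 - 19 = 12)
X = 33 (X = 35 - 2 = 33)
(X + 1/(134 - 3))*K = (33 + 1/(134 - 3))*12 = (33 + 1/131)*12 = (4324/131)*12 = 51888/131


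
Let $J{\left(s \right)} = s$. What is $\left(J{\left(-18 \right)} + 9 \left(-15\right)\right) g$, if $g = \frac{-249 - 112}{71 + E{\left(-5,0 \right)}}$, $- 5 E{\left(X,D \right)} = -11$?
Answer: $\frac{92055}{122} \approx 754.55$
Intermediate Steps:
$E{\left(X,D \right)} = \frac{11}{5}$ ($E{\left(X,D \right)} = \left(- \frac{1}{5}\right) \left(-11\right) = \frac{11}{5}$)
$g = - \frac{1805}{366}$ ($g = \frac{-249 - 112}{71 + \frac{11}{5}} = - \frac{361}{\frac{366}{5}} = \left(-361\right) \frac{5}{366} = - \frac{1805}{366} \approx -4.9317$)
$\left(J{\left(-18 \right)} + 9 \left(-15\right)\right) g = \left(-18 + 9 \left(-15\right)\right) \left(- \frac{1805}{366}\right) = \left(-18 - 135\right) \left(- \frac{1805}{366}\right) = \left(-153\right) \left(- \frac{1805}{366}\right) = \frac{92055}{122}$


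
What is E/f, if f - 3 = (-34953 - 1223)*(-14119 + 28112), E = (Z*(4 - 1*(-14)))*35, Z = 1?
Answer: -126/101242153 ≈ -1.2445e-6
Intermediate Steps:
E = 630 (E = (1*(4 - 1*(-14)))*35 = (1*(4 + 14))*35 = (1*18)*35 = 18*35 = 630)
f = -506210765 (f = 3 + (-34953 - 1223)*(-14119 + 28112) = 3 - 36176*13993 = 3 - 506210768 = -506210765)
E/f = 630/(-506210765) = 630*(-1/506210765) = -126/101242153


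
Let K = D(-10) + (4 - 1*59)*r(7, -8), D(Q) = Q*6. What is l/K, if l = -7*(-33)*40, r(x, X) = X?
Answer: 462/19 ≈ 24.316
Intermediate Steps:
D(Q) = 6*Q
K = 380 (K = 6*(-10) + (4 - 1*59)*(-8) = -60 + (4 - 59)*(-8) = -60 - 55*(-8) = -60 + 440 = 380)
l = 9240 (l = 231*40 = 9240)
l/K = 9240/380 = 9240*(1/380) = 462/19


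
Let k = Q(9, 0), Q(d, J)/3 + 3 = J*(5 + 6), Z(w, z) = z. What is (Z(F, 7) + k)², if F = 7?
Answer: 4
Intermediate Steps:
Q(d, J) = -9 + 33*J (Q(d, J) = -9 + 3*(J*(5 + 6)) = -9 + 3*(J*11) = -9 + 3*(11*J) = -9 + 33*J)
k = -9 (k = -9 + 33*0 = -9 + 0 = -9)
(Z(F, 7) + k)² = (7 - 9)² = (-2)² = 4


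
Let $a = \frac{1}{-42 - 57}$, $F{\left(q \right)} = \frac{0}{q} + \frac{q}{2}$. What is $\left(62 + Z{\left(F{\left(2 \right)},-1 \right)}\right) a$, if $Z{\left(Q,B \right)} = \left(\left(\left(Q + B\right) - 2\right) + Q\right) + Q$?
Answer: $- \frac{62}{99} \approx -0.62626$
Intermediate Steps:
$F{\left(q \right)} = \frac{q}{2}$ ($F{\left(q \right)} = 0 + q \frac{1}{2} = 0 + \frac{q}{2} = \frac{q}{2}$)
$Z{\left(Q,B \right)} = -2 + B + 3 Q$ ($Z{\left(Q,B \right)} = \left(\left(\left(B + Q\right) - 2\right) + Q\right) + Q = \left(\left(-2 + B + Q\right) + Q\right) + Q = \left(-2 + B + 2 Q\right) + Q = -2 + B + 3 Q$)
$a = - \frac{1}{99}$ ($a = \frac{1}{-99} = - \frac{1}{99} \approx -0.010101$)
$\left(62 + Z{\left(F{\left(2 \right)},-1 \right)}\right) a = \left(62 - \left(3 - \frac{3}{2} \cdot 2\right)\right) \left(- \frac{1}{99}\right) = \left(62 - 0\right) \left(- \frac{1}{99}\right) = \left(62 + 0\right) \left(- \frac{1}{99}\right) = 62 \left(- \frac{1}{99}\right) = - \frac{62}{99}$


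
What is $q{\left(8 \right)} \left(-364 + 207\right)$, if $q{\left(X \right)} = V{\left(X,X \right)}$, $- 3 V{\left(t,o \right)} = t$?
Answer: $\frac{1256}{3} \approx 418.67$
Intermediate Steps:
$V{\left(t,o \right)} = - \frac{t}{3}$
$q{\left(X \right)} = - \frac{X}{3}$
$q{\left(8 \right)} \left(-364 + 207\right) = \left(- \frac{1}{3}\right) 8 \left(-364 + 207\right) = \left(- \frac{8}{3}\right) \left(-157\right) = \frac{1256}{3}$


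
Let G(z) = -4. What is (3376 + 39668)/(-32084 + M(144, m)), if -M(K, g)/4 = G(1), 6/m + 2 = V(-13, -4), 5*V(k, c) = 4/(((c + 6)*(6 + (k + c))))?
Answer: -10761/8017 ≈ -1.3423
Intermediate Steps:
V(k, c) = 4/(5*(6 + c)*(6 + c + k)) (V(k, c) = (4/(((c + 6)*(6 + (k + c)))))/5 = (4/(((6 + c)*(6 + (c + k)))))/5 = (4/(((6 + c)*(6 + c + k))))/5 = (4*(1/((6 + c)*(6 + c + k))))/5 = (4/((6 + c)*(6 + c + k)))/5 = 4/(5*(6 + c)*(6 + c + k)))
m = -165/56 (m = 6/(-2 + 4/(5*(36 + (-4)**2 + 6*(-13) + 12*(-4) - 4*(-13)))) = 6/(-2 + 4/(5*(36 + 16 - 78 - 48 + 52))) = 6/(-2 + (4/5)/(-22)) = 6/(-2 + (4/5)*(-1/22)) = 6/(-2 - 2/55) = 6/(-112/55) = 6*(-55/112) = -165/56 ≈ -2.9464)
M(K, g) = 16 (M(K, g) = -4*(-4) = 16)
(3376 + 39668)/(-32084 + M(144, m)) = (3376 + 39668)/(-32084 + 16) = 43044/(-32068) = 43044*(-1/32068) = -10761/8017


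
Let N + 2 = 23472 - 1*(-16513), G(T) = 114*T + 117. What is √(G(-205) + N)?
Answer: √16730 ≈ 129.34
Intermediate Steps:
G(T) = 117 + 114*T
N = 39983 (N = -2 + (23472 - 1*(-16513)) = -2 + (23472 + 16513) = -2 + 39985 = 39983)
√(G(-205) + N) = √((117 + 114*(-205)) + 39983) = √((117 - 23370) + 39983) = √(-23253 + 39983) = √16730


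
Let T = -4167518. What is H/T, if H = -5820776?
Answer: 2910388/2083759 ≈ 1.3967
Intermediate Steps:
H/T = -5820776/(-4167518) = -5820776*(-1/4167518) = 2910388/2083759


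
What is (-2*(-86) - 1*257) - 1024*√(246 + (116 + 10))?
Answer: -85 - 2048*√93 ≈ -19835.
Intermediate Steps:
(-2*(-86) - 1*257) - 1024*√(246 + (116 + 10)) = (172 - 257) - 1024*√(246 + 126) = -85 - 2048*√93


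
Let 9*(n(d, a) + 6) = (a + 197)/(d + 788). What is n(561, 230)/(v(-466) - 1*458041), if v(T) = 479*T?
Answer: 72419/8271116955 ≈ 8.7557e-6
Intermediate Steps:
n(d, a) = -6 + (197 + a)/(9*(788 + d)) (n(d, a) = -6 + ((a + 197)/(d + 788))/9 = -6 + ((197 + a)/(788 + d))/9 = -6 + (197 + a)/(9*(788 + d)))
n(561, 230)/(v(-466) - 1*458041) = ((-42355 + 230 - 54*561)/(9*(788 + 561)))/(479*(-466) - 1*458041) = ((1/9)*(-42355 + 230 - 30294)/1349)/(-223214 - 458041) = ((1/9)*(1/1349)*(-72419))/(-681255) = -72419/12141*(-1/681255) = 72419/8271116955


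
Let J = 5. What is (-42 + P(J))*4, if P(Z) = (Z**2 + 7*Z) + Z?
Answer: 92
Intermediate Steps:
P(Z) = Z**2 + 8*Z
(-42 + P(J))*4 = (-42 + 5*(8 + 5))*4 = (-42 + 5*13)*4 = (-42 + 65)*4 = 23*4 = 92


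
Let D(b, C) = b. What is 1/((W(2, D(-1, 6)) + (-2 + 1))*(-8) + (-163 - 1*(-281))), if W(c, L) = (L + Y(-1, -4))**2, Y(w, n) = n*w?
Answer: 1/54 ≈ 0.018519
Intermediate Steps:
W(c, L) = (4 + L)**2 (W(c, L) = (L - 4*(-1))**2 = (L + 4)**2 = (4 + L)**2)
1/((W(2, D(-1, 6)) + (-2 + 1))*(-8) + (-163 - 1*(-281))) = 1/(((4 - 1)**2 + (-2 + 1))*(-8) + (-163 - 1*(-281))) = 1/((3**2 - 1)*(-8) + (-163 + 281)) = 1/((9 - 1)*(-8) + 118) = 1/(8*(-8) + 118) = 1/(-64 + 118) = 1/54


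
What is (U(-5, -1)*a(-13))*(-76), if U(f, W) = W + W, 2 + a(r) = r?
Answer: -2280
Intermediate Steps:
a(r) = -2 + r
U(f, W) = 2*W
(U(-5, -1)*a(-13))*(-76) = ((2*(-1))*(-2 - 13))*(-76) = -2*(-15)*(-76) = 30*(-76) = -2280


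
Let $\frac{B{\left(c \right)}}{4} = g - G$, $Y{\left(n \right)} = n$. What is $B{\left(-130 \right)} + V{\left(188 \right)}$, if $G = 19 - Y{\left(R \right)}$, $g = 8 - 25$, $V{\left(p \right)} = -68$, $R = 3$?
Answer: $-200$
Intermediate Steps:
$g = -17$
$G = 16$ ($G = 19 - 3 = 16$)
$B{\left(c \right)} = -132$ ($B{\left(c \right)} = 4 \left(-17 - 16\right) = 4 \left(-33\right) = -132$)
$B{\left(-130 \right)} + V{\left(188 \right)} = -132 - 68 = -200$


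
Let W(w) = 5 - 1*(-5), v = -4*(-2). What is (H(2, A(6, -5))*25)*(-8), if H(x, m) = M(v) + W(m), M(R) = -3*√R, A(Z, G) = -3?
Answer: -2000 + 1200*√2 ≈ -302.94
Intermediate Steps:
v = 8
W(w) = 10 (W(w) = 5 + 5 = 10)
H(x, m) = 10 - 6*√2 (H(x, m) = -6*√2 + 10 = 10 - 6*√2)
(H(2, A(6, -5))*25)*(-8) = ((10 - 6*√2)*25)*(-8) = (250 - 150*√2)*(-8) = -2000 + 1200*√2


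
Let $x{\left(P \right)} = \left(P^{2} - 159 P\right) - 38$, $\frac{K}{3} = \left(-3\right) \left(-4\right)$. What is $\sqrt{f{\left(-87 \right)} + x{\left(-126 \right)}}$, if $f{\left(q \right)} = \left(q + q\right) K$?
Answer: $2 \sqrt{7402} \approx 172.07$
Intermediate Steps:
$K = 36$ ($K = 3 \left(\left(-3\right) \left(-4\right)\right) = 3 \cdot 12 = 36$)
$f{\left(q \right)} = 72 q$ ($f{\left(q \right)} = \left(q + q\right) 36 = 2 q 36 = 72 q$)
$x{\left(P \right)} = -38 + P^{2} - 159 P$
$\sqrt{f{\left(-87 \right)} + x{\left(-126 \right)}} = \sqrt{72 \left(-87\right) - \left(-19996 - 15876\right)} = \sqrt{-6264 + \left(-38 + 15876 + 20034\right)} = \sqrt{-6264 + 35872} = \sqrt{29608} = 2 \sqrt{7402}$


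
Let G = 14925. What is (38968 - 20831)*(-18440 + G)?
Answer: -63751555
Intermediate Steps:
(38968 - 20831)*(-18440 + G) = (38968 - 20831)*(-18440 + 14925) = 18137*(-3515) = -63751555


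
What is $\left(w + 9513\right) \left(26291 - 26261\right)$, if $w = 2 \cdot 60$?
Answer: $288990$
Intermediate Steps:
$w = 120$
$\left(w + 9513\right) \left(26291 - 26261\right) = \left(120 + 9513\right) \left(26291 - 26261\right) = 9633 \left(26291 - 26261\right) = 9633 \cdot 30 = 288990$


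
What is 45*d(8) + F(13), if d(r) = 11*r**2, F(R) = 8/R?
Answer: 411848/13 ≈ 31681.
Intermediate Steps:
45*d(8) + F(13) = 45*(11*8**2) + 8/13 = 45*(11*64) + 8*(1/13) = 45*704 + 8/13 = 31680 + 8/13 = 411848/13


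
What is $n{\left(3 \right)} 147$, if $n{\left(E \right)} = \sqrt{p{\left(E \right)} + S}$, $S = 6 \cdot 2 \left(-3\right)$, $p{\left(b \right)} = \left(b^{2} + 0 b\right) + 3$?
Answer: $294 i \sqrt{6} \approx 720.15 i$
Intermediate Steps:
$p{\left(b \right)} = 3 + b^{2}$ ($p{\left(b \right)} = \left(b^{2} + 0\right) + 3 = b^{2} + 3 = 3 + b^{2}$)
$S = -36$ ($S = 12 \left(-3\right) = -36$)
$n{\left(E \right)} = \sqrt{-33 + E^{2}}$ ($n{\left(E \right)} = \sqrt{\left(3 + E^{2}\right) - 36} = \sqrt{-33 + E^{2}}$)
$n{\left(3 \right)} 147 = \sqrt{-33 + 3^{2}} \cdot 147 = \sqrt{-33 + 9} \cdot 147 = \sqrt{-24} \cdot 147 = 2 i \sqrt{6} \cdot 147 = 294 i \sqrt{6}$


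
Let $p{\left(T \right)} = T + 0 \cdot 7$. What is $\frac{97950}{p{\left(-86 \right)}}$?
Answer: $- \frac{48975}{43} \approx -1139.0$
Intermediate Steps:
$p{\left(T \right)} = T$ ($p{\left(T \right)} = T + 0 = T$)
$\frac{97950}{p{\left(-86 \right)}} = \frac{97950}{-86} = 97950 \left(- \frac{1}{86}\right) = - \frac{48975}{43}$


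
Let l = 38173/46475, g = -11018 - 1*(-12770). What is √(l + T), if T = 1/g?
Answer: √322447401078/626340 ≈ 0.90661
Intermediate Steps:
g = 1752 (g = -11018 + 12770 = 1752)
l = 38173/46475 (l = 38173*(1/46475) = 38173/46475 ≈ 0.82137)
T = 1/1752 ≈ 0.00057078
√(l + T) = √(38173/46475 + 1/1752) = √(66925571/81424200) = √322447401078/626340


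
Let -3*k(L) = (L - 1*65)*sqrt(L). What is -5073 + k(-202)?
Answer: -5073 + 89*I*sqrt(202) ≈ -5073.0 + 1264.9*I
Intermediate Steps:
k(L) = -sqrt(L)*(-65 + L)/3 (k(L) = -(L - 1*65)*sqrt(L)/3 = -(L - 65)*sqrt(L)/3 = -(-65 + L)*sqrt(L)/3 = -sqrt(L)*(-65 + L)/3)
-5073 + k(-202) = -5073 + sqrt(-202)*(65 - 1*(-202))/3 = -5073 + (I*sqrt(202))*(65 + 202)/3 = -5073 + (1/3)*(I*sqrt(202))*267 = -5073 + 89*I*sqrt(202)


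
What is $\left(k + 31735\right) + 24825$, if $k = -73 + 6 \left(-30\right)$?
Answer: $56307$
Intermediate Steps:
$k = -253$ ($k = -73 - 180 = -253$)
$\left(k + 31735\right) + 24825 = \left(-253 + 31735\right) + 24825 = 31482 + 24825 = 56307$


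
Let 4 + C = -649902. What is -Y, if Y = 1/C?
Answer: 1/649906 ≈ 1.5387e-6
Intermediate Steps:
C = -649906 (C = -4 - 649902 = -649906)
Y = -1/649906 (Y = 1/(-649906) = -1/649906 ≈ -1.5387e-6)
-Y = -1*(-1/649906) = 1/649906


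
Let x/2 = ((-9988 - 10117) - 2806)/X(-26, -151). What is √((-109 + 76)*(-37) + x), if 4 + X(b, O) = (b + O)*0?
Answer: 9*√626/2 ≈ 112.59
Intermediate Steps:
X(b, O) = -4 (X(b, O) = -4 + (b + O)*0 = -4 + (O + b)*0 = -4 + 0 = -4)
x = 22911/2 (x = 2*(((-9988 - 10117) - 2806)/(-4)) = 2*((-20105 - 2806)*(-¼)) = 2*(-22911*(-¼)) = 2*(22911/4) = 22911/2 ≈ 11456.)
√((-109 + 76)*(-37) + x) = √((-109 + 76)*(-37) + 22911/2) = √(-33*(-37) + 22911/2) = √(1221 + 22911/2) = √(25353/2) = 9*√626/2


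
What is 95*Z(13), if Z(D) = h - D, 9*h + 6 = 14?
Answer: -10355/9 ≈ -1150.6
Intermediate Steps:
h = 8/9 (h = -2/3 + (1/9)*14 = -2/3 + 14/9 = 8/9 ≈ 0.88889)
Z(D) = 8/9 - D
95*Z(13) = 95*(8/9 - 1*13) = 95*(8/9 - 13) = 95*(-109/9) = -10355/9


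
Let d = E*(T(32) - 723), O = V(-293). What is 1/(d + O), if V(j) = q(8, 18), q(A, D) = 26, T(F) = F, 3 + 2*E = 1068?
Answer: -2/735863 ≈ -2.7179e-6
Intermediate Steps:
E = 1065/2 (E = -3/2 + (½)*1068 = -3/2 + 534 = 1065/2 ≈ 532.50)
V(j) = 26
O = 26
d = -735915/2 (d = 1065*(32 - 723)/2 = (1065/2)*(-691) = -735915/2 ≈ -3.6796e+5)
1/(d + O) = 1/(-735915/2 + 26) = 1/(-735863/2) = -2/735863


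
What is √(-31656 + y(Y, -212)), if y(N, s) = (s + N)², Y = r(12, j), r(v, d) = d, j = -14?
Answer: 2*√4855 ≈ 139.36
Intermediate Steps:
Y = -14
y(N, s) = (N + s)²
√(-31656 + y(Y, -212)) = √(-31656 + (-14 - 212)²) = √(-31656 + (-226)²) = √(-31656 + 51076) = √19420 = 2*√4855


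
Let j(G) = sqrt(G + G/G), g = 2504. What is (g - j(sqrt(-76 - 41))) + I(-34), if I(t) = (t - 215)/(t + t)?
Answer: 170521/68 - sqrt(1 + 3*I*sqrt(13)) ≈ 2505.2 - 2.2207*I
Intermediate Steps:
I(t) = (-215 + t)/(2*t) (I(t) = (-215 + t)/((2*t)) = (-215 + t)*(1/(2*t)) = (-215 + t)/(2*t))
j(G) = sqrt(1 + G) (j(G) = sqrt(G + 1) = sqrt(1 + G))
(g - j(sqrt(-76 - 41))) + I(-34) = (2504 - sqrt(1 + sqrt(-76 - 41))) + (1/2)*(-215 - 34)/(-34) = (2504 - sqrt(1 + sqrt(-117))) + (1/2)*(-1/34)*(-249) = (2504 - sqrt(1 + 3*I*sqrt(13))) + 249/68 = 170521/68 - sqrt(1 + 3*I*sqrt(13))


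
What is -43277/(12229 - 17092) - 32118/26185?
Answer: 977018411/127337655 ≈ 7.6727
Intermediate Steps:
-43277/(12229 - 17092) - 32118/26185 = -43277/(-4863) - 32118*1/26185 = -43277*(-1/4863) - 32118/26185 = 43277/4863 - 32118/26185 = 977018411/127337655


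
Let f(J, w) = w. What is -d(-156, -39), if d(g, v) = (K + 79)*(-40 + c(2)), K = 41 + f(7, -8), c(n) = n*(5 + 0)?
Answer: 3360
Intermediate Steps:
c(n) = 5*n (c(n) = n*5 = 5*n)
K = 33 (K = 41 - 8 = 33)
d(g, v) = -3360 (d(g, v) = (33 + 79)*(-40 + 5*2) = 112*(-40 + 10) = 112*(-30) = -3360)
-d(-156, -39) = -1*(-3360) = 3360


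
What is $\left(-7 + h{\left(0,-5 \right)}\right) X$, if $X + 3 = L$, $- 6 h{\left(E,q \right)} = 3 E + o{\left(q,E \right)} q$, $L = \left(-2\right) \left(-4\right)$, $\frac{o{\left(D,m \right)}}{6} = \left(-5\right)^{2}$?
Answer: $590$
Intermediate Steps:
$o{\left(D,m \right)} = 150$ ($o{\left(D,m \right)} = 6 \left(-5\right)^{2} = 6 \cdot 25 = 150$)
$L = 8$
$h{\left(E,q \right)} = - 25 q - \frac{E}{2}$ ($h{\left(E,q \right)} = - \frac{3 E + 150 q}{6} = - 25 q - \frac{E}{2}$)
$X = 5$ ($X = -3 + 8 = 5$)
$\left(-7 + h{\left(0,-5 \right)}\right) X = \left(-7 - -125\right) 5 = \left(-7 + \left(125 + 0\right)\right) 5 = \left(-7 + 125\right) 5 = 118 \cdot 5 = 590$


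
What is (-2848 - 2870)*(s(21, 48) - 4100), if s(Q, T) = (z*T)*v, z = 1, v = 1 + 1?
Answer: 22894872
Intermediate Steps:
v = 2
s(Q, T) = 2*T (s(Q, T) = (1*T)*2 = T*2 = 2*T)
(-2848 - 2870)*(s(21, 48) - 4100) = (-2848 - 2870)*(2*48 - 4100) = -5718*(96 - 4100) = -5718*(-4004) = 22894872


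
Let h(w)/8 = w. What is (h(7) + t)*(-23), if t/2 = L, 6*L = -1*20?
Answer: -3404/3 ≈ -1134.7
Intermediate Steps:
L = -10/3 (L = (-1*20)/6 = (⅙)*(-20) = -10/3 ≈ -3.3333)
h(w) = 8*w
t = -20/3 (t = 2*(-10/3) = -20/3 ≈ -6.6667)
(h(7) + t)*(-23) = (8*7 - 20/3)*(-23) = (56 - 20/3)*(-23) = (148/3)*(-23) = -3404/3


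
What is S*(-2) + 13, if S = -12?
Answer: 37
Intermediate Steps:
S*(-2) + 13 = -12*(-2) + 13 = 24 + 13 = 37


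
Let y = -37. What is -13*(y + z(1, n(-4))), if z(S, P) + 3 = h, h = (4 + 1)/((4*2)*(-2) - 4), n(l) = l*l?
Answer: 2093/4 ≈ 523.25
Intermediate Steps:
n(l) = l²
h = -¼ (h = 5/(8*(-2) - 4) = 5/(-16 - 4) = 5/(-20) = 5*(-1/20) = -¼ ≈ -0.25000)
z(S, P) = -13/4 (z(S, P) = -3 - ¼ = -13/4)
-13*(y + z(1, n(-4))) = -13*(-37 - 13/4) = -13*(-161/4) = 2093/4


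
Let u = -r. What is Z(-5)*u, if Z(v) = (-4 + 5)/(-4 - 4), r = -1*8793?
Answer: -8793/8 ≈ -1099.1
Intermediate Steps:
r = -8793
u = 8793 (u = -1*(-8793) = 8793)
Z(v) = -⅛ (Z(v) = 1/(-8) = 1*(-⅛) = -⅛)
Z(-5)*u = -⅛*8793 = -8793/8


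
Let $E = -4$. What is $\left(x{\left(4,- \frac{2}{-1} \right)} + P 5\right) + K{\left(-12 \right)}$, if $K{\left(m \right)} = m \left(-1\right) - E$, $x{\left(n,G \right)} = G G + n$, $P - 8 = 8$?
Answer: $104$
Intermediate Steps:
$P = 16$ ($P = 8 + 8 = 16$)
$x{\left(n,G \right)} = n + G^{2}$ ($x{\left(n,G \right)} = G^{2} + n = n + G^{2}$)
$K{\left(m \right)} = 4 - m$ ($K{\left(m \right)} = m \left(-1\right) - -4 = - m + 4 = 4 - m$)
$\left(x{\left(4,- \frac{2}{-1} \right)} + P 5\right) + K{\left(-12 \right)} = \left(\left(4 + \left(- \frac{2}{-1}\right)^{2}\right) + 16 \cdot 5\right) + \left(4 - -12\right) = \left(\left(4 + \left(\left(-2\right) \left(-1\right)\right)^{2}\right) + 80\right) + \left(4 + 12\right) = \left(\left(4 + 2^{2}\right) + 80\right) + 16 = \left(\left(4 + 4\right) + 80\right) + 16 = \left(8 + 80\right) + 16 = 88 + 16 = 104$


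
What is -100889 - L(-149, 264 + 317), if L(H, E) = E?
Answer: -101470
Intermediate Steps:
-100889 - L(-149, 264 + 317) = -100889 - (264 + 317) = -100889 - 1*581 = -100889 - 581 = -101470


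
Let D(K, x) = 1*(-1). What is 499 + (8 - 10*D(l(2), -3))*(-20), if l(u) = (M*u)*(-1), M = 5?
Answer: 139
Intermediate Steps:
l(u) = -5*u (l(u) = (5*u)*(-1) = -5*u)
D(K, x) = -1
499 + (8 - 10*D(l(2), -3))*(-20) = 499 + (8 - 10*(-1))*(-20) = 499 + (8 + 10)*(-20) = 499 + 18*(-20) = 499 - 360 = 139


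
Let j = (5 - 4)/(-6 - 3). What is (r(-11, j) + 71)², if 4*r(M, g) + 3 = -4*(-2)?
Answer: 83521/16 ≈ 5220.1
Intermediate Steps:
j = -⅑ (j = 1/(-9) = 1*(-⅑) = -⅑ ≈ -0.11111)
r(M, g) = 5/4 (r(M, g) = -¾ + (-4*(-2))/4 = -¾ + (¼)*8 = -¾ + 2 = 5/4)
(r(-11, j) + 71)² = (5/4 + 71)² = (289/4)² = 83521/16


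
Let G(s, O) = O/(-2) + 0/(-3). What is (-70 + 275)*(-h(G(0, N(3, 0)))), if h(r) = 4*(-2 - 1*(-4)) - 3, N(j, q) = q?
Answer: -1025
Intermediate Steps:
G(s, O) = -O/2 (G(s, O) = O*(-½) + 0*(-⅓) = -O/2 + 0 = -O/2)
h(r) = 5 (h(r) = 4*(-2 + 4) - 3 = 4*2 - 3 = 8 - 3 = 5)
(-70 + 275)*(-h(G(0, N(3, 0)))) = (-70 + 275)*(-1*5) = 205*(-5) = -1025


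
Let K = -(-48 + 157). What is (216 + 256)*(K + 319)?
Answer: 99120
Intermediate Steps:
K = -109 (K = -1*109 = -109)
(216 + 256)*(K + 319) = (216 + 256)*(-109 + 319) = 472*210 = 99120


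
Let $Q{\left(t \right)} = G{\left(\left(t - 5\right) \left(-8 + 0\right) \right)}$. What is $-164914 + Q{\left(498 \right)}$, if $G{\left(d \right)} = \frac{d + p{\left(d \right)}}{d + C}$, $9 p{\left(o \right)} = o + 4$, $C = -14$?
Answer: $- \frac{2937263536}{17811} \approx -1.6491 \cdot 10^{5}$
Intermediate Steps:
$p{\left(o \right)} = \frac{4}{9} + \frac{o}{9}$ ($p{\left(o \right)} = \frac{o + 4}{9} = \frac{4 + o}{9} = \frac{4}{9} + \frac{o}{9}$)
$G{\left(d \right)} = \frac{\frac{4}{9} + \frac{10 d}{9}}{-14 + d}$ ($G{\left(d \right)} = \frac{d + \left(\frac{4}{9} + \frac{d}{9}\right)}{d - 14} = \frac{\frac{4}{9} + \frac{10 d}{9}}{-14 + d}$)
$Q{\left(t \right)} = \frac{2 \left(202 - 40 t\right)}{9 \left(26 - 8 t\right)}$ ($Q{\left(t \right)} = \frac{2 \left(2 + 5 \left(t - 5\right) \left(-8 + 0\right)\right)}{9 \left(-14 + \left(t - 5\right) \left(-8 + 0\right)\right)} = \frac{2 \left(2 + 5 \left(-5 + t\right) \left(-8\right)\right)}{9 \left(-14 + \left(-5 + t\right) \left(-8\right)\right)} = \frac{2 \left(2 + 5 \left(40 - 8 t\right)\right)}{9 \left(-14 - \left(-40 + 8 t\right)\right)} = \frac{2 \left(2 - \left(-200 + 40 t\right)\right)}{9 \left(26 - 8 t\right)} = \frac{2 \left(202 - 40 t\right)}{9 \left(26 - 8 t\right)}$)
$-164914 + Q{\left(498 \right)} = -164914 + \frac{2 \left(-101 + 20 \cdot 498\right)}{9 \left(-13 + 4 \cdot 498\right)} = -164914 + \frac{2 \left(-101 + 9960\right)}{9 \left(-13 + 1992\right)} = -164914 + \frac{2}{9} \cdot \frac{1}{1979} \cdot 9859 = -164914 + \frac{19718}{17811} = - \frac{2937263536}{17811}$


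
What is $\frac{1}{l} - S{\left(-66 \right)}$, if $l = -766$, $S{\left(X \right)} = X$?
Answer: $\frac{50555}{766} \approx 65.999$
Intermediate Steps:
$\frac{1}{l} - S{\left(-66 \right)} = \frac{1}{-766} - -66 = - \frac{1}{766} + 66 = \frac{50555}{766}$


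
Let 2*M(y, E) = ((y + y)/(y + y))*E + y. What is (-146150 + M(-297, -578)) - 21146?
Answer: -335467/2 ≈ -1.6773e+5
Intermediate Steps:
M(y, E) = E/2 + y/2 (M(y, E) = (((y + y)/(y + y))*E + y)/2 = (((2*y)/((2*y)))*E + y)/2 = (((2*y)*(1/(2*y)))*E + y)/2 = (1*E + y)/2 = (E + y)/2 = E/2 + y/2)
(-146150 + M(-297, -578)) - 21146 = (-146150 + ((1/2)*(-578) + (1/2)*(-297))) - 21146 = (-146150 + (-289 - 297/2)) - 21146 = (-146150 - 875/2) - 21146 = -293175/2 - 21146 = -335467/2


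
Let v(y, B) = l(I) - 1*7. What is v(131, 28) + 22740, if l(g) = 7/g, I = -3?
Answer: 68192/3 ≈ 22731.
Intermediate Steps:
v(y, B) = -28/3 (v(y, B) = 7/(-3) - 1*7 = 7*(-⅓) - 7 = -7/3 - 7 = -28/3)
v(131, 28) + 22740 = -28/3 + 22740 = 68192/3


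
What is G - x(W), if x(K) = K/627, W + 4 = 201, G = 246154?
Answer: 154338361/627 ≈ 2.4615e+5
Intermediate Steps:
W = 197 (W = -4 + 201 = 197)
x(K) = K/627 (x(K) = K*(1/627) = K/627)
G - x(W) = 246154 - 197/627 = 154338361/627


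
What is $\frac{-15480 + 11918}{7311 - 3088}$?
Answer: $- \frac{3562}{4223} \approx -0.84348$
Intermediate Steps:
$\frac{-15480 + 11918}{7311 - 3088} = - \frac{3562}{4223}$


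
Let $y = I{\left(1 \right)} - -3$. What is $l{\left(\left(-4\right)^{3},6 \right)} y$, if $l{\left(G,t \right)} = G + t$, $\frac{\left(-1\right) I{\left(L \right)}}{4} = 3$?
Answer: $522$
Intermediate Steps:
$I{\left(L \right)} = -12$ ($I{\left(L \right)} = \left(-4\right) 3 = -12$)
$y = -9$ ($y = -12 - -3 = -12 + 3 = -9$)
$l{\left(\left(-4\right)^{3},6 \right)} y = \left(\left(-4\right)^{3} + 6\right) \left(-9\right) = \left(-64 + 6\right) \left(-9\right) = \left(-58\right) \left(-9\right) = 522$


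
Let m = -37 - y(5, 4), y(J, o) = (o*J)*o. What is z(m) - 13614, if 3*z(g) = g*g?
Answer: -9051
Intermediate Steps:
y(J, o) = J*o**2 (y(J, o) = (J*o)*o = J*o**2)
m = -117 (m = -37 - 5*4**2 = -37 - 5*16 = -37 - 1*80 = -37 - 80 = -117)
z(g) = g**2/3 (z(g) = (g*g)/3 = g**2/3)
z(m) - 13614 = (1/3)*(-117)**2 - 13614 = (1/3)*13689 - 13614 = 4563 - 13614 = -9051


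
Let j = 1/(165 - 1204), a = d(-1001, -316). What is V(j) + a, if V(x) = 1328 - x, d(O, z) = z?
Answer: 1051469/1039 ≈ 1012.0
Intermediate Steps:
a = -316
j = -1/1039 (j = 1/(-1039) = -1/1039 ≈ -0.00096246)
V(j) + a = (1328 - 1*(-1/1039)) - 316 = (1328 + 1/1039) - 316 = 1379793/1039 - 316 = 1051469/1039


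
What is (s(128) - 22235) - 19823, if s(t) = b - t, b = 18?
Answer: -42168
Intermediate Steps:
s(t) = 18 - t
(s(128) - 22235) - 19823 = ((18 - 1*128) - 22235) - 19823 = ((18 - 128) - 22235) - 19823 = (-110 - 22235) - 19823 = -22345 - 19823 = -42168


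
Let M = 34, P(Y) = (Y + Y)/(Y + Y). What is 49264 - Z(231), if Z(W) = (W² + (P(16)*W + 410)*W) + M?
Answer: -152202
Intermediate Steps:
P(Y) = 1 (P(Y) = (2*Y)/((2*Y)) = (2*Y)*(1/(2*Y)) = 1)
Z(W) = 34 + W² + W*(410 + W) (Z(W) = (W² + (1*W + 410)*W) + 34 = (W² + (W + 410)*W) + 34 = (W² + (410 + W)*W) + 34 = (W² + W*(410 + W)) + 34 = 34 + W² + W*(410 + W))
49264 - Z(231) = 49264 - (34 + 2*231² + 410*231) = 49264 - (34 + 2*53361 + 94710) = 49264 - (34 + 106722 + 94710) = 49264 - 1*201466 = 49264 - 201466 = -152202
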